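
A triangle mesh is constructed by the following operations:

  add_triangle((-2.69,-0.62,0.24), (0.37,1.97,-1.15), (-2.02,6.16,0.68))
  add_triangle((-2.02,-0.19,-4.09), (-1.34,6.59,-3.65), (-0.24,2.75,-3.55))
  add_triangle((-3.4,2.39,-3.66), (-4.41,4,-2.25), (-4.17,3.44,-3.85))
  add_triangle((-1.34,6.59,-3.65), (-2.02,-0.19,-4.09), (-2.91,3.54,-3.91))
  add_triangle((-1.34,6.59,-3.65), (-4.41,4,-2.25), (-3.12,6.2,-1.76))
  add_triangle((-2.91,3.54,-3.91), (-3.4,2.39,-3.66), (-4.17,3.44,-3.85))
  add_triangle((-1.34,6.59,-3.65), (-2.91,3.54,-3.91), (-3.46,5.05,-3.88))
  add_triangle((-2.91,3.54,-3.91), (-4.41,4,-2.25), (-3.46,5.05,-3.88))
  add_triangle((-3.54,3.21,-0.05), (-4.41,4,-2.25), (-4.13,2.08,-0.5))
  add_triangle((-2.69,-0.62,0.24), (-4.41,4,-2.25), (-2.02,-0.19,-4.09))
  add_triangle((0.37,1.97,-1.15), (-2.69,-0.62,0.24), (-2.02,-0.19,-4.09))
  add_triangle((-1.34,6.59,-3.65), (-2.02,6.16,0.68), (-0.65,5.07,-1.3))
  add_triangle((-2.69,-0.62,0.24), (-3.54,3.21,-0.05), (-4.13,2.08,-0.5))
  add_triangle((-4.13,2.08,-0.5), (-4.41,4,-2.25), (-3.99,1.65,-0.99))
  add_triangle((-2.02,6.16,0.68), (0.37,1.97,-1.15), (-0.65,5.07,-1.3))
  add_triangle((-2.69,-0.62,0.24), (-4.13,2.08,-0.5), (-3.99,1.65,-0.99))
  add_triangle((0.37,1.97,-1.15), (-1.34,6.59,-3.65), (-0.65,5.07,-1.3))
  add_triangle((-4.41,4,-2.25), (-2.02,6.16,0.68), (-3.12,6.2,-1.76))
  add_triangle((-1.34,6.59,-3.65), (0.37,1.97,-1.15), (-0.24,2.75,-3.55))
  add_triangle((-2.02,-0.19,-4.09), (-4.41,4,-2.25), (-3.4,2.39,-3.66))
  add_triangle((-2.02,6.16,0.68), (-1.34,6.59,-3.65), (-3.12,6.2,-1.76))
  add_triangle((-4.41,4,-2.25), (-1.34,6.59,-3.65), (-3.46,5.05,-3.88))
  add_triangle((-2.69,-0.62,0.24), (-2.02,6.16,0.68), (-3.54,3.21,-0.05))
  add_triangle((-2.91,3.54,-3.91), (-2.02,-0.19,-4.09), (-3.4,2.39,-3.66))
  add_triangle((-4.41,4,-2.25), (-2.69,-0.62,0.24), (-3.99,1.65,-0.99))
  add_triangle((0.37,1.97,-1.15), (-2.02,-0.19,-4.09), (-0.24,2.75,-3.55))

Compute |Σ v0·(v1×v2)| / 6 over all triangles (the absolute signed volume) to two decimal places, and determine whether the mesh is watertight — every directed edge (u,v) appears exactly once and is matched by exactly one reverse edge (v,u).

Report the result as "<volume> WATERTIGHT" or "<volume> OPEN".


Per-triangle v0·(v1×v2)/6:
  t1: -3.7403
  t2: +6.0536
  t3: +0.3941
  t4: +5.6843
  t5: +6.6833
  t6: +0.7652
  t7: +2.6042
  t8: +2.0080
  t9: +2.1494
  t10: +9.2773
  t11: -3.4703
  t12: +2.9831
  t13: +1.0703
  t14: +1.0454
  t15: +0.5183
  t16: +0.8291
  t17: +1.3010
  t18: +4.7721
  t19: +1.6948
  t20: +1.3013
  t21: +6.9451
  t22: +4.1858
  t23: +1.9888
  t24: +2.3315
  t25: +0.0182
  t26: -0.2235
Σ = +59.1699 → |volume| = 59.17

Directed edges: 78 total; 6 unmatched, e.g. (-4.41,4,-2.25)→(-4.17,3.44,-3.85) → open.

59.17 OPEN


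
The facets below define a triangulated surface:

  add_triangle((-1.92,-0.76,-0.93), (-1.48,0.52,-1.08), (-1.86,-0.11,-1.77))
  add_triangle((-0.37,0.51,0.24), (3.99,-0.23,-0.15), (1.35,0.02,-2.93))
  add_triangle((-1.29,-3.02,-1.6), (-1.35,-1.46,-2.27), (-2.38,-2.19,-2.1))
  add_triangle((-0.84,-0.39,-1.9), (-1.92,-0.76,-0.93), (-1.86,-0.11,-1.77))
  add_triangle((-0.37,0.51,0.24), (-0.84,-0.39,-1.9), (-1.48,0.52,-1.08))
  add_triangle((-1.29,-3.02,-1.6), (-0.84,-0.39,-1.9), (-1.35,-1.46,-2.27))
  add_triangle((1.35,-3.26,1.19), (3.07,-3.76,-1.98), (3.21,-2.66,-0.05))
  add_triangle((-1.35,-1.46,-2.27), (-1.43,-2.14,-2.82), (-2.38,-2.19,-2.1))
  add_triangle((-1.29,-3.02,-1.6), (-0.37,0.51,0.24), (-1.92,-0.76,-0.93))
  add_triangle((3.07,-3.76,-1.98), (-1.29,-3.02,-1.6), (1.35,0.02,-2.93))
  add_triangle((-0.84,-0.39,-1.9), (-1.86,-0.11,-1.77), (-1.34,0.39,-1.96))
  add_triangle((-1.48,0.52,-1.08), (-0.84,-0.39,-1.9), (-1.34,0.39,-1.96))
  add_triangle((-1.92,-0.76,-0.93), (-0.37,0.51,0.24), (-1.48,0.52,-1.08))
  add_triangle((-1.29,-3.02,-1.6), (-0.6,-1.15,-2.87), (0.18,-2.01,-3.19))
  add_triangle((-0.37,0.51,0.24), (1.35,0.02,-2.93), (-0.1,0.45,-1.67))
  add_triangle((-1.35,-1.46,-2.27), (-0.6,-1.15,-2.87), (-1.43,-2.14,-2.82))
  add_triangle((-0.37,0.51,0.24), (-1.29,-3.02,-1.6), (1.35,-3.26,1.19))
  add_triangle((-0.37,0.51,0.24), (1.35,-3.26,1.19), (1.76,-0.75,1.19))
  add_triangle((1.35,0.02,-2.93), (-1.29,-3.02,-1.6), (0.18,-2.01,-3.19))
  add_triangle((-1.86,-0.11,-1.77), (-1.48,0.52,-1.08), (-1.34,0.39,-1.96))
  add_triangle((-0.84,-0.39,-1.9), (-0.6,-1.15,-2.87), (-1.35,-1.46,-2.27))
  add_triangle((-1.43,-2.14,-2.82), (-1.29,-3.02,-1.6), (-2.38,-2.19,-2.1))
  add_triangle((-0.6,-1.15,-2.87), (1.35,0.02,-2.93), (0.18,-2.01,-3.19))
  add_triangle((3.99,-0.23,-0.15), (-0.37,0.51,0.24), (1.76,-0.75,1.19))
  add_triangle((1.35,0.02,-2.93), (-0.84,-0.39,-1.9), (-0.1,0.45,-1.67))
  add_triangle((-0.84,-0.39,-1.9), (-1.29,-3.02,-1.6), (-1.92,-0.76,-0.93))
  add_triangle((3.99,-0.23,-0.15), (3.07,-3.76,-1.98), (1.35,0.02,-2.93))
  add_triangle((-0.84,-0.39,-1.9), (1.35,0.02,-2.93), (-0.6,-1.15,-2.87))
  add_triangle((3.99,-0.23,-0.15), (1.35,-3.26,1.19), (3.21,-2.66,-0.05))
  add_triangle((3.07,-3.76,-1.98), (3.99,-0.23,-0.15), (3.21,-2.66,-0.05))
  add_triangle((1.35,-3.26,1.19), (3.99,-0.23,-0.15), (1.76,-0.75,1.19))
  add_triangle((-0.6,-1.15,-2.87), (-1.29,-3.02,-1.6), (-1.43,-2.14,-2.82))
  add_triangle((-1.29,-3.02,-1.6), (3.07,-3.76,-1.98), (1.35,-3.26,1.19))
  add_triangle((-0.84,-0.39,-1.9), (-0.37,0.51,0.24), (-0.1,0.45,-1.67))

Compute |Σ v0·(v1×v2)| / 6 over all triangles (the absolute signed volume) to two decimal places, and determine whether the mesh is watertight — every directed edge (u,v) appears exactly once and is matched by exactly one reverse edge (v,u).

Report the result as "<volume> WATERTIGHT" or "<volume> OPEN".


41.29 WATERTIGHT

Per-triangle v0·(v1×v2)/6:
  t1: +0.2348
  t2: +0.9504
  t3: -0.7445
  t4: +0.3152
  t5: +0.0344
  t6: -0.1119
  t7: +3.0014
  t8: +0.2181
  t9: +0.1318
  t10: +6.9292
  t11: +0.2324
  t12: -0.1403
  t13: +0.2246
  t14: +1.2981
  t15: +0.1617
  t16: +0.2017
  t17: +0.8215
  t18: +0.4147
  t19: -0.1023
  t20: +0.1767
  t21: +0.2721
  t22: +0.9820
  t23: +1.1707
  t24: +0.5057
  t25: +0.5385
  t26: +1.1810
  t27: +6.9817
  t28: +0.6015
  t29: +1.8925
  t30: +3.2372
  t31: +2.1231
  t32: +0.4947
  t33: +6.8493
  t34: +0.2127
Σ = +41.2903 → |volume| = 41.29

Directed edges: 102 total, each appears once with its reverse present → watertight.


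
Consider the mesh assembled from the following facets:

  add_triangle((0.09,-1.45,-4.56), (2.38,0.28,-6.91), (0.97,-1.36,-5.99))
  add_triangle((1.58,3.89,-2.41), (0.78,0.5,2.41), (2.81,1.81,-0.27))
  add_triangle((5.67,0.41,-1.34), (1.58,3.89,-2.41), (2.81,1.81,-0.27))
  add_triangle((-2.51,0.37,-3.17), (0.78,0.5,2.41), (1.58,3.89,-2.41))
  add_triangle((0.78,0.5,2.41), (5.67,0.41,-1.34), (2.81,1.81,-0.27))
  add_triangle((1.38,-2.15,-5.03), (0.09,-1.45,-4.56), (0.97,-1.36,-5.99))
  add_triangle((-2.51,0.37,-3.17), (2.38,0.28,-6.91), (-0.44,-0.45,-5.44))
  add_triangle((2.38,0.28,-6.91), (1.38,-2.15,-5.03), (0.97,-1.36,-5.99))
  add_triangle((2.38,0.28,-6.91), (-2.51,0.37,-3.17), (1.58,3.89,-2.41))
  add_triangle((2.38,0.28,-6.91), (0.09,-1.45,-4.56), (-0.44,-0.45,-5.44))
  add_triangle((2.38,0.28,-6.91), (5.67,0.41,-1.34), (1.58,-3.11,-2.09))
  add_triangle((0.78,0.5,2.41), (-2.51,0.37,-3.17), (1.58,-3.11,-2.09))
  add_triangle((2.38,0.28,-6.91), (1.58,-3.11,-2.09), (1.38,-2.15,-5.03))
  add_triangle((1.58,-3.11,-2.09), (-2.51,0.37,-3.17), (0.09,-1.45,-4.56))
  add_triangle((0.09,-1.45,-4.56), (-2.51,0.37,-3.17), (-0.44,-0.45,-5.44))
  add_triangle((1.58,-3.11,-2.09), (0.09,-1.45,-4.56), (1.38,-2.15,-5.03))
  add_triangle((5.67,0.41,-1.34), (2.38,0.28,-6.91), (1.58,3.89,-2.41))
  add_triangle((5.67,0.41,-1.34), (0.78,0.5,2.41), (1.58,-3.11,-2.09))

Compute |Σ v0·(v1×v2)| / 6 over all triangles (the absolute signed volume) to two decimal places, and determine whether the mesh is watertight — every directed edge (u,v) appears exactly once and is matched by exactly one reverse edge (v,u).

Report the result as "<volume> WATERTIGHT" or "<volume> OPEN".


101.92 WATERTIGHT

Per-triangle v0·(v1×v2)/6:
  t1: +0.6748
  t2: +3.3401
  t3: +4.4986
  t4: +3.5910
  t5: +3.7741
  t6: +0.8866
  t7: +3.4247
  t8: +2.3127
  t9: +15.9397
  t10: +3.2128
  t11: +19.5154
  t12: +0.6639
  t13: +3.6285
  t14: +3.1696
  t15: +1.9290
  t16: +1.7364
  t17: +22.4409
  t18: +7.1851
Σ = +101.9241 → |volume| = 101.92

Directed edges: 54 total, each appears once with its reverse present → watertight.


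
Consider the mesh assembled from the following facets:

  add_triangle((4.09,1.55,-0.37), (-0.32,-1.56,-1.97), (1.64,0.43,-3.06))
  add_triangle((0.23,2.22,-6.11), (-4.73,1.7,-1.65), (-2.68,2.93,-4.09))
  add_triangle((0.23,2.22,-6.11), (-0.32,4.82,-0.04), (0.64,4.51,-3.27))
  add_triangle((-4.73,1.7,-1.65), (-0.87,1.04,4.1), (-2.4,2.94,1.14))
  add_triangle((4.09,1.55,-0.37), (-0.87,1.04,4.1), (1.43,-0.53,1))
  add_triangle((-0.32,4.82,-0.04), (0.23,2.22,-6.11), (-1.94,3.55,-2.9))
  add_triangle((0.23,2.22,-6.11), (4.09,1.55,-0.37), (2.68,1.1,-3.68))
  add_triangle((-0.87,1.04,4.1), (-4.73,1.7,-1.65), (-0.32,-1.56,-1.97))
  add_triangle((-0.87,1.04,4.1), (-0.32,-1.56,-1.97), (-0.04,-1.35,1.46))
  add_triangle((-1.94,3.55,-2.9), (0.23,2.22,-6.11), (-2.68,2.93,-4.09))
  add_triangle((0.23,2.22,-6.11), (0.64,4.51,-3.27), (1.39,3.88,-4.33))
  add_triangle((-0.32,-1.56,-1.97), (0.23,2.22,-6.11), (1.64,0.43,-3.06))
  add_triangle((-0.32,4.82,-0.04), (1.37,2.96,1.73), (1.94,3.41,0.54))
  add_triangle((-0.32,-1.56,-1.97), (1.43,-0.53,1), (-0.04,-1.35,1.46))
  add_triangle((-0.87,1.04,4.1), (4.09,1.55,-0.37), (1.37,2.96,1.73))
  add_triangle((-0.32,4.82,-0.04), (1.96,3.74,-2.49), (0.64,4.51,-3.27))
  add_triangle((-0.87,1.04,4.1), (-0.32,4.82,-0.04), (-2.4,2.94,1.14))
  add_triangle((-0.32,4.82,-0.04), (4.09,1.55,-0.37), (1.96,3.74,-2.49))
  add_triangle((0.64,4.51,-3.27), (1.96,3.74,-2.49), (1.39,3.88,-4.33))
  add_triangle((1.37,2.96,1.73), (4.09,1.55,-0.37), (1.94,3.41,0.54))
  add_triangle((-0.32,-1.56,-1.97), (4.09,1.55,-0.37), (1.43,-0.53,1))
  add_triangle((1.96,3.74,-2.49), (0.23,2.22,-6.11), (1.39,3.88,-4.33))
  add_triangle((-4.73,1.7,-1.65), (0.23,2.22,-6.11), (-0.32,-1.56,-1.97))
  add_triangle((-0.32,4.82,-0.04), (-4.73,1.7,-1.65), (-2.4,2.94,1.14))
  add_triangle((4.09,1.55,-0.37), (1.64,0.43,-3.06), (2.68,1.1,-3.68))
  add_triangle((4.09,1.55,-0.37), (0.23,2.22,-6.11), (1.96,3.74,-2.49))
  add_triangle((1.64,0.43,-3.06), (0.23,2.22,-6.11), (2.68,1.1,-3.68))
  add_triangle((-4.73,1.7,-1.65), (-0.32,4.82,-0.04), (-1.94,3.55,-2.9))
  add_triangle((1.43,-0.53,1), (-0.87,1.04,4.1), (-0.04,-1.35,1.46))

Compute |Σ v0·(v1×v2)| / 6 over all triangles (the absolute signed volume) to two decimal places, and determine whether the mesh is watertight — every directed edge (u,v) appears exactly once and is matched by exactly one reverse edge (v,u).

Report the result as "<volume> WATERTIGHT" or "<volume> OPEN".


124.69 OPEN

Per-triangle v0·(v1×v2)/6:
  t1: +2.5946
  t2: +3.8705
  t3: +3.6171
  t4: +6.0779
  t5: +3.9928
  t6: +9.2104
  t7: +4.6477
  t8: +4.7491
  t9: +1.0631
  t10: +4.1910
  t11: +2.9365
  t12: +3.8074
  t13: +2.3384
  t14: +1.1633
  t15: +4.9597
  t16: +3.8789
  t17: +6.5280
  t18: +7.6490
  t19: +1.7694
  t20: +2.1899
  t21: +2.5682
  t22: +0.8412
  t23: +11.5474
  t24: +7.2164
  t25: +0.6162
  t26: +9.0784
  t27: +1.3964
  t28: +8.4074
  t29: +1.7860
Σ = +124.6924 → |volume| = 124.69

Directed edges: 87 total; 9 unmatched, e.g. (-4.73,1.7,-1.65)→(-2.68,2.93,-4.09) → open.


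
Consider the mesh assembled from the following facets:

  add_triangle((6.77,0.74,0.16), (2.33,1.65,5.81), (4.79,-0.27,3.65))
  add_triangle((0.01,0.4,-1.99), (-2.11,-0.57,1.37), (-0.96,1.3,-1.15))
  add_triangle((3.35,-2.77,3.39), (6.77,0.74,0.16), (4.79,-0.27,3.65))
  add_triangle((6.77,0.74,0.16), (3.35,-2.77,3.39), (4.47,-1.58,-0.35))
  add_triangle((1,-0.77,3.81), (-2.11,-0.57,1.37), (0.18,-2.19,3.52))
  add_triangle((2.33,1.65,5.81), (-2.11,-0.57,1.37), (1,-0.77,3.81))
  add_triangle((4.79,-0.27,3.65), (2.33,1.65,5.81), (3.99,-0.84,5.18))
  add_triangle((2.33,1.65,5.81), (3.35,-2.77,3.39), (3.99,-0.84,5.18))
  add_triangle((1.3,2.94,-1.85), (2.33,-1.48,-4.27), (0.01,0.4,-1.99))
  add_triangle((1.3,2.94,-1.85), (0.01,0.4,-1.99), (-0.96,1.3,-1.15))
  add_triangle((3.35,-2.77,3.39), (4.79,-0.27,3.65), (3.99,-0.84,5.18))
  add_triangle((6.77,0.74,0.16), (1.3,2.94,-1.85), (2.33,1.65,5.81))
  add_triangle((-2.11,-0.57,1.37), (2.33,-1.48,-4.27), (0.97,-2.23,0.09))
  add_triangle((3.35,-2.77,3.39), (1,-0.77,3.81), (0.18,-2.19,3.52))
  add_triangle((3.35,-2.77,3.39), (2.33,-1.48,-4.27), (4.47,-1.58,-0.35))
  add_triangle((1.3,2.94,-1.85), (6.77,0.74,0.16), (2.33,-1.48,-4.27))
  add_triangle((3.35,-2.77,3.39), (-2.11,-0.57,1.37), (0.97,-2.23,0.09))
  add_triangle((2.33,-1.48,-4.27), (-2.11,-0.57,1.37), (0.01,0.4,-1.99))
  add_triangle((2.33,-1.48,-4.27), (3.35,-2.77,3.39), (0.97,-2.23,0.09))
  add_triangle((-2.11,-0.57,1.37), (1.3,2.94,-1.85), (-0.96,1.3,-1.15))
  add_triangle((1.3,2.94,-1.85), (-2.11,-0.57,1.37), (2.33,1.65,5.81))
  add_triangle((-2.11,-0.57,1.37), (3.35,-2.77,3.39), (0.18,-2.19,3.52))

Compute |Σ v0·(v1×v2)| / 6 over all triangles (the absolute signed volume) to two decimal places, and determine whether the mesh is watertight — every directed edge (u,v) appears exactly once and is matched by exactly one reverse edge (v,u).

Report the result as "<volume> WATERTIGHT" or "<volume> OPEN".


123.68 OPEN

Per-triangle v0·(v1×v2)/6:
  t1: +10.7213
  t2: +0.8399
  t3: +9.5509
  t4: +9.3401
  t5: +2.1803
  t6: +4.2790
  t7: +5.0239
  t8: +2.4588
  t9: +2.9673
  t10: +1.2802
  t11: +3.9978
  t12: +21.1291
  t13: +2.9502
  t14: +3.2948
  t15: +6.6155
  t16: +17.3352
  t17: +3.9468
  t18: +1.8566
  t19: +5.5065
  t20: +1.0628
  t21: +7.0277
  t22: +0.3190
Σ = +123.6838 → |volume| = 123.68

Directed edges: 66 total; 6 unmatched, e.g. (4.47,-1.58,-0.35)→(6.77,0.74,0.16) → open.


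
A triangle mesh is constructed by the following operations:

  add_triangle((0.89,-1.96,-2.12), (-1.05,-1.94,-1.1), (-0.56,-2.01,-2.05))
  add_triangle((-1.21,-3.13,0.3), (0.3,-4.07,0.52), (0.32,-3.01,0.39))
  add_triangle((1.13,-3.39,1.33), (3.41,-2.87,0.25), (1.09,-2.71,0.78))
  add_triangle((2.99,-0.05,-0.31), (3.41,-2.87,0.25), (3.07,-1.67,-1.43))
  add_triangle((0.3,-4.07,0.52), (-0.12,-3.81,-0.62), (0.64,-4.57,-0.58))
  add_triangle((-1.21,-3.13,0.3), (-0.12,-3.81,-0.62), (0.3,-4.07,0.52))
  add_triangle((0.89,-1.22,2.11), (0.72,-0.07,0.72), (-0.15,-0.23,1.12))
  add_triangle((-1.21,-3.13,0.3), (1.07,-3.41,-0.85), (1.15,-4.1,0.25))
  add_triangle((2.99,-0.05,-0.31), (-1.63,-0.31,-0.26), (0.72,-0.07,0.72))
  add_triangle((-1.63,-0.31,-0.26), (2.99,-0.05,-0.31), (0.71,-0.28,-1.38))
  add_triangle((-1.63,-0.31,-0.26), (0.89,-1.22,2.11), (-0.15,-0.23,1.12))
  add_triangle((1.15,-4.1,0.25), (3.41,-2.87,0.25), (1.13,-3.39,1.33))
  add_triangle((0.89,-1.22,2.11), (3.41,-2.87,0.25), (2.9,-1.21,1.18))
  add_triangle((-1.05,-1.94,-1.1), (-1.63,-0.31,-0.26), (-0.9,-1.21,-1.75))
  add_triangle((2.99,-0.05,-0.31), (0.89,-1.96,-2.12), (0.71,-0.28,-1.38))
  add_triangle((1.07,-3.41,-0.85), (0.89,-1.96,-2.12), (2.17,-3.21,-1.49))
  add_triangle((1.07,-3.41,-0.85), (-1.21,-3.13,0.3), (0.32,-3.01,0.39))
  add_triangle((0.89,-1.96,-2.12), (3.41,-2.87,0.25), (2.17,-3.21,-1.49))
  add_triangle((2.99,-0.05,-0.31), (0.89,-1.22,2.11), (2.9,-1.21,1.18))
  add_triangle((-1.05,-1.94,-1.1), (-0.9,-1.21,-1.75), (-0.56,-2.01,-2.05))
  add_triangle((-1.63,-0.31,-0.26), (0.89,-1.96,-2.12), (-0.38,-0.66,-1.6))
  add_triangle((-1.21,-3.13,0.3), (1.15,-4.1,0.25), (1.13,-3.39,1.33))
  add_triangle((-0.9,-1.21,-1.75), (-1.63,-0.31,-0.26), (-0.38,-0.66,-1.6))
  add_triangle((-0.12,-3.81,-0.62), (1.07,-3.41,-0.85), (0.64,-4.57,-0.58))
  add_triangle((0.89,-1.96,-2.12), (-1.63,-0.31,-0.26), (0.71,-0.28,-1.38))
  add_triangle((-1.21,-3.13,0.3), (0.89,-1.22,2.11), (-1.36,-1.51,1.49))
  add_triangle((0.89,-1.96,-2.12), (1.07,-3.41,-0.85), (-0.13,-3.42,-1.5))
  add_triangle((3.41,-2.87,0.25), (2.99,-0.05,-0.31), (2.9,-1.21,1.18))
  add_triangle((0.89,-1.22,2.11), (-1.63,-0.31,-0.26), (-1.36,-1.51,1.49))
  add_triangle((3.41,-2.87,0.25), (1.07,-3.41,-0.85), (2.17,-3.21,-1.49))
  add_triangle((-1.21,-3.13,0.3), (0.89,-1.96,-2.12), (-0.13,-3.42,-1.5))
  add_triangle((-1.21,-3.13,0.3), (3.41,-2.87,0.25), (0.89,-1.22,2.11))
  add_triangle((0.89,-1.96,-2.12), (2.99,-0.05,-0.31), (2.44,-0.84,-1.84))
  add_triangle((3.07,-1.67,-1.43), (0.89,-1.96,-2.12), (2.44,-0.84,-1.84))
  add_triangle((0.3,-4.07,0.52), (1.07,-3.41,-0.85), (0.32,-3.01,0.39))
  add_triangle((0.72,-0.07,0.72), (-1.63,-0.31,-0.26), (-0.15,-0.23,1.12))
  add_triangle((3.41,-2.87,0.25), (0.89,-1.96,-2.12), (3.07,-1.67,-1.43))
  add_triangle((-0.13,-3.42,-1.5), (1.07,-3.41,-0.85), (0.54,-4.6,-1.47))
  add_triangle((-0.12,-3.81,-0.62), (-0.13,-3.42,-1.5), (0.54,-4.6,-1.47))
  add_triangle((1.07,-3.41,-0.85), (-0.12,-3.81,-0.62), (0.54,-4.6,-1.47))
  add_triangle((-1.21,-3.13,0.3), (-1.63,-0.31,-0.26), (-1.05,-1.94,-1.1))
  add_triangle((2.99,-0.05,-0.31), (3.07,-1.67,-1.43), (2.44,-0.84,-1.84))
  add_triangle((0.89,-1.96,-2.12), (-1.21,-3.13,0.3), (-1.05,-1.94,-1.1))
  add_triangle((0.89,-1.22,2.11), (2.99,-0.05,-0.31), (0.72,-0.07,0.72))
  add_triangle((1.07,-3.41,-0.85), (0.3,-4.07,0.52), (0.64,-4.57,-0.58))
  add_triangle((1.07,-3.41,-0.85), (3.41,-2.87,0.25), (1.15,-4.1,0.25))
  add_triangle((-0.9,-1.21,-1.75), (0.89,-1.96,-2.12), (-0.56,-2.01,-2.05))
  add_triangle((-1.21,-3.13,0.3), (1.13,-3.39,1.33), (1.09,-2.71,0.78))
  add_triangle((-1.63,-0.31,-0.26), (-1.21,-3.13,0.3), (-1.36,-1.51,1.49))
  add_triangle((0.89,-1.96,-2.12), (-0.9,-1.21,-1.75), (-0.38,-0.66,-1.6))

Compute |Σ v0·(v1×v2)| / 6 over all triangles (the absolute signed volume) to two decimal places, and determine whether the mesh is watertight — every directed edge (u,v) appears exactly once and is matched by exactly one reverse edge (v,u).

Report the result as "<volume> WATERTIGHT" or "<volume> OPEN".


35.57 OPEN

Per-triangle v0·(v1×v2)/6:
  t1: +0.4020
  t2: -0.0013
  t3: -0.3002
  t4: +2.0452
  t5: +0.5441
  t6: +1.0545
  t7: +0.1369
  t8: +1.5009
  t9: -0.1459
  t10: -0.1622
  t11: +0.3240
  t12: +1.9904
  t13: +1.6892
  t14: +0.4963
  t15: +0.9954
  t16: +0.9703
  t17: -1.0373
  t18: +0.5835
  t19: +0.3855
  t20: +0.2537
  t21: -0.5293
  t22: +1.6160
  t23: +0.1779
  t24: +0.2693
  t25: +0.6087
  t26: +1.7627
  t27: +1.2167
  t28: +1.7263
  t29: +0.0248
  t30: +1.6218
  t31: -0.1359
  t32: +4.7168
  t33: -0.7308
  t34: +0.9564
  t35: +0.0886
  t36: -0.0312
  t37: +2.2740
  t38: +0.1113
  t39: +0.4205
  t40: +0.4111
  t41: +0.9677
  t42: +0.8374
  t43: +1.4666
  t44: +0.4136
  t45: +0.3819
  t46: +1.8890
  t47: +0.2710
  t48: -0.4584
  t49: +1.1771
  t50: +0.3216
Σ = +35.5684 → |volume| = 35.57

Directed edges: 150 total; 6 unmatched, e.g. (3.41,-2.87,0.25)→(1.09,-2.71,0.78) → open.


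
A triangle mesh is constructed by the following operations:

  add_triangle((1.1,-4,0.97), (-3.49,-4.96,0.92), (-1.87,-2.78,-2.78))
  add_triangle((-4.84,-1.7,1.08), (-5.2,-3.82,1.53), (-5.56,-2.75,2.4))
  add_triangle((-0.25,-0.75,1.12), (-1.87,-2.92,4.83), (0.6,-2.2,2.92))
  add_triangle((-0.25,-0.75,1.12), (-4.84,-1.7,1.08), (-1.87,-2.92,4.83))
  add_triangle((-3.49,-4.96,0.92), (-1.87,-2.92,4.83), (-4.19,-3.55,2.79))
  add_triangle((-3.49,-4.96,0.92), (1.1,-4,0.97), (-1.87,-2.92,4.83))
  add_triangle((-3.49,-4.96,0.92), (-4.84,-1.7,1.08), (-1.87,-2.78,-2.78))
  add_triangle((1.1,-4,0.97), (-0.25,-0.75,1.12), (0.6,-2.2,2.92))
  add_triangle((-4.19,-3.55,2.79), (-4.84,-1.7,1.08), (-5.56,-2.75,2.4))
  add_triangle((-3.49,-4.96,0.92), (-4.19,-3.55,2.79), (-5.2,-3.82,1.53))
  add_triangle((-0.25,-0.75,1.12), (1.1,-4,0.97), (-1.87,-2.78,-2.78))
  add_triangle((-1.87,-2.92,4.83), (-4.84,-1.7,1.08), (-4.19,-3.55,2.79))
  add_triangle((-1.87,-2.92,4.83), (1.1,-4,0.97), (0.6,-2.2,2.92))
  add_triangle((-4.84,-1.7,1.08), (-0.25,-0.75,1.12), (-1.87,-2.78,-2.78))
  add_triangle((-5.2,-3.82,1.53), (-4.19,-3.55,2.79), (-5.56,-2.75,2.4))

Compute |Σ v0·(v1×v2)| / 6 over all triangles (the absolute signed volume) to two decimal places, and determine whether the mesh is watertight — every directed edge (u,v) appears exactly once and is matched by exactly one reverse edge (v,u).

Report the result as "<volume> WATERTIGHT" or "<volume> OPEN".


Per-triangle v0·(v1×v2)/6:
  t1: +10.6809
  t2: +1.6267
  t3: -0.0373
  t4: -0.4143
  t5: +6.3239
  t6: +13.8424
  t7: +9.8728
  t8: -0.7228
  t9: -0.7508
  t10: +3.2775
  t11: -2.6983
  t12: +4.0113
  t13: +4.2390
  t14: -3.5306
  t15: +2.1135
Σ = +47.8340 → |volume| = 47.83

Directed edges: 45 total; 3 unmatched, e.g. (-4.84,-1.7,1.08)→(-5.2,-3.82,1.53) → open.

47.83 OPEN


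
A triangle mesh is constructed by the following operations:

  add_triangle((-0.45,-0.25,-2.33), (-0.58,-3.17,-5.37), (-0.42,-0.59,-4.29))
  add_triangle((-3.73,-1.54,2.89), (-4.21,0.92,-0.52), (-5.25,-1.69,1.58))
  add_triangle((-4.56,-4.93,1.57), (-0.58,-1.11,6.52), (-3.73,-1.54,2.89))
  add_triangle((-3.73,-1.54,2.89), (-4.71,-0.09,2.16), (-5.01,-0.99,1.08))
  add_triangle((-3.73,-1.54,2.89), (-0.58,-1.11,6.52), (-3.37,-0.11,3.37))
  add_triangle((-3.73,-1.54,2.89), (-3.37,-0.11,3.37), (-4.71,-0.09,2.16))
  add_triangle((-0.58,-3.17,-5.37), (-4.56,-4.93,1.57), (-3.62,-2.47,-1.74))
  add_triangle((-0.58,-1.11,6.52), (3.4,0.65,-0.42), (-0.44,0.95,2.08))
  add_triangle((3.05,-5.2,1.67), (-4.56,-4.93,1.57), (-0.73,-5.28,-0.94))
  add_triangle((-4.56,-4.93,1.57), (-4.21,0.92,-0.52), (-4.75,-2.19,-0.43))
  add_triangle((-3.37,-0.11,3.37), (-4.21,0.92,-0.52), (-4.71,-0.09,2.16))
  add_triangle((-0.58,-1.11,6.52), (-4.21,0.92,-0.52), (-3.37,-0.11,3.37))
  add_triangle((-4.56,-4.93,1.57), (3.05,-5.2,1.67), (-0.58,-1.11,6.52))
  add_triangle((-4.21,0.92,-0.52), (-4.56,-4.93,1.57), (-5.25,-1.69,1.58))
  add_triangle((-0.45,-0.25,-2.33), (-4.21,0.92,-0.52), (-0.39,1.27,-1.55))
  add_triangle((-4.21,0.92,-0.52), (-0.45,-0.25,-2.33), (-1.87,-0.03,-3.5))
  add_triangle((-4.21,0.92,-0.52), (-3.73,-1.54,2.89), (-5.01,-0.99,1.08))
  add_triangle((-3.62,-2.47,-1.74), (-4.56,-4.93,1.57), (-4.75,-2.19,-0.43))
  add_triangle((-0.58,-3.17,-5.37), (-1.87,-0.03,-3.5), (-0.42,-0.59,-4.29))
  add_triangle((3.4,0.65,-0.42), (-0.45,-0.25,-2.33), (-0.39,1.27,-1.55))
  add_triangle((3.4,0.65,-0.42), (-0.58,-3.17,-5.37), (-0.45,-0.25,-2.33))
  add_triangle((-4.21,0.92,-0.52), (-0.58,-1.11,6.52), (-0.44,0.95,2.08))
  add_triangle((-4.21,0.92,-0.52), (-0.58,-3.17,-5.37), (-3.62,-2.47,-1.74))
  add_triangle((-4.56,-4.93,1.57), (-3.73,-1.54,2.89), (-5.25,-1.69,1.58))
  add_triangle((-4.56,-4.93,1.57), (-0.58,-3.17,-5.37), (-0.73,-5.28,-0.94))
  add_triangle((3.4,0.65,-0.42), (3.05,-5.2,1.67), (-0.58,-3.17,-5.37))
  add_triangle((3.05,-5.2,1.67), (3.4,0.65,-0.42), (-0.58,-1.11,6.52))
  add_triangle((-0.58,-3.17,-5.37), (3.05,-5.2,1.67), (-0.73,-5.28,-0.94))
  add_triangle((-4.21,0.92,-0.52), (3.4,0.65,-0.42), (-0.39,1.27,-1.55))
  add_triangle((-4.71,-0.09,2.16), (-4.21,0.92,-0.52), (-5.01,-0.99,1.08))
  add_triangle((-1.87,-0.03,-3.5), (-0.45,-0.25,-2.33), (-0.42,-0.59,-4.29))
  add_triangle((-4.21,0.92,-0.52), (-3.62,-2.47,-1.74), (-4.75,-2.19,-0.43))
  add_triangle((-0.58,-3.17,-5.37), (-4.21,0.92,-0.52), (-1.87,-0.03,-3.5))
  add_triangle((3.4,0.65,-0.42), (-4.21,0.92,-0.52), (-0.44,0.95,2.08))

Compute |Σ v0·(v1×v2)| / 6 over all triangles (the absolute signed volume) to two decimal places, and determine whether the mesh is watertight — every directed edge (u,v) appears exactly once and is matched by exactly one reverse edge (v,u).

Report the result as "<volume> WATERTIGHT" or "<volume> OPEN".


Per-triangle v0·(v1×v2)/6:
  t1: -0.3885
  t2: +2.9881
  t3: +12.5627
  t4: +2.2318
  t5: +5.2465
  t6: +2.0614
  t7: +11.8828
  t8: +4.9256
  t9: +16.9774
  t10: +4.1801
  t11: +1.3452
  t12: +0.6292
  t13: +39.8187
  t14: +5.0200
  t15: +2.2578
  t16: -0.0990
  t17: -2.0943
  t18: +4.4188
  t19: +2.6728
  t20: +1.9661
  t21: +3.6298
  t22: +5.8013
  t23: +9.1329
  t24: +5.2955
  t25: +16.7069
  t26: +21.3808
  t27: +19.9730
  t28: +15.6150
  t29: +0.7696
  t30: +2.6766
  t31: +0.0053
  t32: +3.2869
  t33: +5.9312
  t34: +2.5894
Σ = +231.3974 → |volume| = 231.40

Directed edges: 102 total, each appears once with its reverse present → watertight.

231.40 WATERTIGHT


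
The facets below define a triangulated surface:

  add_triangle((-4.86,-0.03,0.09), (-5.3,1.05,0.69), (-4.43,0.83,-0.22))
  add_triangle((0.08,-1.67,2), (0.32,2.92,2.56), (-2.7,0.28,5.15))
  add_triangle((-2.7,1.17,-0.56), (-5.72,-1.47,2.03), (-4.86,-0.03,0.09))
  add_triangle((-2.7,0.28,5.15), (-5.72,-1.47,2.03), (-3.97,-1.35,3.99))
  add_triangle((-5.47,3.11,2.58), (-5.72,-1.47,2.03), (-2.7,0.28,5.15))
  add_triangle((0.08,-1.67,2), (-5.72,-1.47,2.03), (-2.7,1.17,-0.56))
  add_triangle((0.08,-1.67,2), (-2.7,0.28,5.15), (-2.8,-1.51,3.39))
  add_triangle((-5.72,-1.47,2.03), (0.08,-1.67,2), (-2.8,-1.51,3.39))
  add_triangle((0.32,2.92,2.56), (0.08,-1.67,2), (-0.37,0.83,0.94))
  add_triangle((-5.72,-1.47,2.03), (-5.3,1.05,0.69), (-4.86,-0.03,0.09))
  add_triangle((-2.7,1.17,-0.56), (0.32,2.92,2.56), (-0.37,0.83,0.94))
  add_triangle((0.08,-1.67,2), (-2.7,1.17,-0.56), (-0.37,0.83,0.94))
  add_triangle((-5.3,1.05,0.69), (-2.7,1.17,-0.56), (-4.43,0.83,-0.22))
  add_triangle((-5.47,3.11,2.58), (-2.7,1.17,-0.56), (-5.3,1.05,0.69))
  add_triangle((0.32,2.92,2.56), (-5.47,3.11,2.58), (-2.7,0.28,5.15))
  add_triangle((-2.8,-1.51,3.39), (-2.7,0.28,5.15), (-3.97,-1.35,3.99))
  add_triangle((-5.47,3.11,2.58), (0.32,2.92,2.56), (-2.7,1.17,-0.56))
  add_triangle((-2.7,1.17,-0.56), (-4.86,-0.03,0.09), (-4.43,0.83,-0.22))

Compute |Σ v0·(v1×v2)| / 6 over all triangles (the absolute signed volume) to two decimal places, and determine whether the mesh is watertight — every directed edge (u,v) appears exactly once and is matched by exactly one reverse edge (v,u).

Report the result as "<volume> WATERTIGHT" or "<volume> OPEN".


52.89 OPEN

Per-triangle v0·(v1×v2)/6:
  t1: +0.6759
  t2: +5.2313
  t3: -1.1405
  t4: +3.7140
  t5: +17.4527
  t6: -1.1574
  t7: +3.2027
  t8: +2.3336
  t9: -0.8043
  t10: +2.3752
  t11: -0.6480
  t12: -1.3459
  t13: +0.4853
  t14: +2.6794
  t15: +14.0644
  t16: +1.3559
  t17: +4.2827
  t18: +0.1333
Σ = +52.8903 → |volume| = 52.89

Directed edges: 54 total; 6 unmatched, e.g. (-5.72,-1.47,2.03)→(-3.97,-1.35,3.99) → open.


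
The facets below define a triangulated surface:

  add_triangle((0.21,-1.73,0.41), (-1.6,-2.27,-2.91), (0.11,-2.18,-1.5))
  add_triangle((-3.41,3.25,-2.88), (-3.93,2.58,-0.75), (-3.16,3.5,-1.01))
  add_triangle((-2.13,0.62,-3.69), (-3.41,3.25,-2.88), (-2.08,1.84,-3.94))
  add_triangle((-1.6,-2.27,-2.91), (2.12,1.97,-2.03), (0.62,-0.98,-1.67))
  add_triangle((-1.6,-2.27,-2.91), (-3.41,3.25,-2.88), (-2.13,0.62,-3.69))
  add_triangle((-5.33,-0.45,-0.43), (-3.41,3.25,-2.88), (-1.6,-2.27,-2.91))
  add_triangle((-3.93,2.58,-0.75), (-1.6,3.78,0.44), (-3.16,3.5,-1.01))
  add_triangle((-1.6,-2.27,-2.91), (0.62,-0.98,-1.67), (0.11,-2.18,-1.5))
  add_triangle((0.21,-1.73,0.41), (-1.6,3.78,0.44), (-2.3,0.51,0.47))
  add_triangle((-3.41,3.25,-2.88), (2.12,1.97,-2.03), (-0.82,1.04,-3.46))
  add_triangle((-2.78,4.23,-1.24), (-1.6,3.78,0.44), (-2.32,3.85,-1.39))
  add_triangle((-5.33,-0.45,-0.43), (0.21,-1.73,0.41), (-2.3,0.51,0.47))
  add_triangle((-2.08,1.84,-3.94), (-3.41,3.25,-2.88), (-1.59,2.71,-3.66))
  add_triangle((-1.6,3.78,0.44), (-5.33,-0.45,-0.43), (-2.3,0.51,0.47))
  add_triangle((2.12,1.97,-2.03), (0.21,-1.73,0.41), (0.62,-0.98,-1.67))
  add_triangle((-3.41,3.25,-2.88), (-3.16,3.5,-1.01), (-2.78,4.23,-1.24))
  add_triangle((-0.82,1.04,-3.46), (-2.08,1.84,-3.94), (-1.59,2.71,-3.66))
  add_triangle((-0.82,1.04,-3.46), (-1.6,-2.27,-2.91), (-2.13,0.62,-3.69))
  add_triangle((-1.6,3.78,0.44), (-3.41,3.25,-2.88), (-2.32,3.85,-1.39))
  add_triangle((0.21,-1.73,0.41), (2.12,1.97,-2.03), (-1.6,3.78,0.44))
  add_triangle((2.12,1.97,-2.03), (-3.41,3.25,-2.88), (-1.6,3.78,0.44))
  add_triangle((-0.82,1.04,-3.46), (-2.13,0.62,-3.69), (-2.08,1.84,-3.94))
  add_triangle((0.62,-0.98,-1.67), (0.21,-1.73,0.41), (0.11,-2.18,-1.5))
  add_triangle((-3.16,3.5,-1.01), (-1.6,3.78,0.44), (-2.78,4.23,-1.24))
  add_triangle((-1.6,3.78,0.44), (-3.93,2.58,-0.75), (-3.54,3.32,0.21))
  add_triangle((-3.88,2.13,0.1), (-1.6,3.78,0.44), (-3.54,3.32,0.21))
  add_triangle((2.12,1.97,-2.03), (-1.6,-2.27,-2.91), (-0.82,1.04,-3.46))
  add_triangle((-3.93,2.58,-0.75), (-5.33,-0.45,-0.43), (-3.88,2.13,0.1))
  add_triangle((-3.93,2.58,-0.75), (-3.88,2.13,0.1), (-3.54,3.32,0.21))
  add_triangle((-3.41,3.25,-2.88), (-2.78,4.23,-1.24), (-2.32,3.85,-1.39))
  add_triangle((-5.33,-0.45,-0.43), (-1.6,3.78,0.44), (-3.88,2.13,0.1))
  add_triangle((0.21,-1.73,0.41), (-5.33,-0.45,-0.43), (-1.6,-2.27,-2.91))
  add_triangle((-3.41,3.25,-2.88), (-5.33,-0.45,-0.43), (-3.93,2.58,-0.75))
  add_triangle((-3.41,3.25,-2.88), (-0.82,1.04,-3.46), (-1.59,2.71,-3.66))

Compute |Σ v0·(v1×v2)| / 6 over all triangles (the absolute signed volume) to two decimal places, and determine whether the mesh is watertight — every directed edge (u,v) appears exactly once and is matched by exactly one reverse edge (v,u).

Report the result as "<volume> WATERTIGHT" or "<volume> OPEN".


69.82 WATERTIGHT

Per-triangle v0·(v1×v2)/6:
  t1: +0.9368
  t2: +1.8119
  t3: +1.5966
  t4: +2.1445
  t5: +2.8295
  t6: +13.6802
  t7: +1.4235
  t8: +0.8997
  t9: +0.6676
  t10: +5.7152
  t11: +0.3924
  t12: +1.2637
  t13: +1.6698
  t14: +1.9240
  t15: +1.0681
  t16: +1.1826
  t17: +0.7909
  t18: +2.0200
  t19: -0.9387
  t20: +0.3943
  t21: +8.9591
  t22: +0.7981
  t23: +0.3761
  t24: +0.9483
  t25: +1.0971
  t26: +0.1321
  t27: +4.0031
  t28: +2.0135
  t29: +0.7903
  t30: +0.5205
  t31: -0.1941
  t32: +5.0630
  t33: +5.3773
  t34: -1.5385
Σ = +69.8186 → |volume| = 69.82

Directed edges: 102 total, each appears once with its reverse present → watertight.


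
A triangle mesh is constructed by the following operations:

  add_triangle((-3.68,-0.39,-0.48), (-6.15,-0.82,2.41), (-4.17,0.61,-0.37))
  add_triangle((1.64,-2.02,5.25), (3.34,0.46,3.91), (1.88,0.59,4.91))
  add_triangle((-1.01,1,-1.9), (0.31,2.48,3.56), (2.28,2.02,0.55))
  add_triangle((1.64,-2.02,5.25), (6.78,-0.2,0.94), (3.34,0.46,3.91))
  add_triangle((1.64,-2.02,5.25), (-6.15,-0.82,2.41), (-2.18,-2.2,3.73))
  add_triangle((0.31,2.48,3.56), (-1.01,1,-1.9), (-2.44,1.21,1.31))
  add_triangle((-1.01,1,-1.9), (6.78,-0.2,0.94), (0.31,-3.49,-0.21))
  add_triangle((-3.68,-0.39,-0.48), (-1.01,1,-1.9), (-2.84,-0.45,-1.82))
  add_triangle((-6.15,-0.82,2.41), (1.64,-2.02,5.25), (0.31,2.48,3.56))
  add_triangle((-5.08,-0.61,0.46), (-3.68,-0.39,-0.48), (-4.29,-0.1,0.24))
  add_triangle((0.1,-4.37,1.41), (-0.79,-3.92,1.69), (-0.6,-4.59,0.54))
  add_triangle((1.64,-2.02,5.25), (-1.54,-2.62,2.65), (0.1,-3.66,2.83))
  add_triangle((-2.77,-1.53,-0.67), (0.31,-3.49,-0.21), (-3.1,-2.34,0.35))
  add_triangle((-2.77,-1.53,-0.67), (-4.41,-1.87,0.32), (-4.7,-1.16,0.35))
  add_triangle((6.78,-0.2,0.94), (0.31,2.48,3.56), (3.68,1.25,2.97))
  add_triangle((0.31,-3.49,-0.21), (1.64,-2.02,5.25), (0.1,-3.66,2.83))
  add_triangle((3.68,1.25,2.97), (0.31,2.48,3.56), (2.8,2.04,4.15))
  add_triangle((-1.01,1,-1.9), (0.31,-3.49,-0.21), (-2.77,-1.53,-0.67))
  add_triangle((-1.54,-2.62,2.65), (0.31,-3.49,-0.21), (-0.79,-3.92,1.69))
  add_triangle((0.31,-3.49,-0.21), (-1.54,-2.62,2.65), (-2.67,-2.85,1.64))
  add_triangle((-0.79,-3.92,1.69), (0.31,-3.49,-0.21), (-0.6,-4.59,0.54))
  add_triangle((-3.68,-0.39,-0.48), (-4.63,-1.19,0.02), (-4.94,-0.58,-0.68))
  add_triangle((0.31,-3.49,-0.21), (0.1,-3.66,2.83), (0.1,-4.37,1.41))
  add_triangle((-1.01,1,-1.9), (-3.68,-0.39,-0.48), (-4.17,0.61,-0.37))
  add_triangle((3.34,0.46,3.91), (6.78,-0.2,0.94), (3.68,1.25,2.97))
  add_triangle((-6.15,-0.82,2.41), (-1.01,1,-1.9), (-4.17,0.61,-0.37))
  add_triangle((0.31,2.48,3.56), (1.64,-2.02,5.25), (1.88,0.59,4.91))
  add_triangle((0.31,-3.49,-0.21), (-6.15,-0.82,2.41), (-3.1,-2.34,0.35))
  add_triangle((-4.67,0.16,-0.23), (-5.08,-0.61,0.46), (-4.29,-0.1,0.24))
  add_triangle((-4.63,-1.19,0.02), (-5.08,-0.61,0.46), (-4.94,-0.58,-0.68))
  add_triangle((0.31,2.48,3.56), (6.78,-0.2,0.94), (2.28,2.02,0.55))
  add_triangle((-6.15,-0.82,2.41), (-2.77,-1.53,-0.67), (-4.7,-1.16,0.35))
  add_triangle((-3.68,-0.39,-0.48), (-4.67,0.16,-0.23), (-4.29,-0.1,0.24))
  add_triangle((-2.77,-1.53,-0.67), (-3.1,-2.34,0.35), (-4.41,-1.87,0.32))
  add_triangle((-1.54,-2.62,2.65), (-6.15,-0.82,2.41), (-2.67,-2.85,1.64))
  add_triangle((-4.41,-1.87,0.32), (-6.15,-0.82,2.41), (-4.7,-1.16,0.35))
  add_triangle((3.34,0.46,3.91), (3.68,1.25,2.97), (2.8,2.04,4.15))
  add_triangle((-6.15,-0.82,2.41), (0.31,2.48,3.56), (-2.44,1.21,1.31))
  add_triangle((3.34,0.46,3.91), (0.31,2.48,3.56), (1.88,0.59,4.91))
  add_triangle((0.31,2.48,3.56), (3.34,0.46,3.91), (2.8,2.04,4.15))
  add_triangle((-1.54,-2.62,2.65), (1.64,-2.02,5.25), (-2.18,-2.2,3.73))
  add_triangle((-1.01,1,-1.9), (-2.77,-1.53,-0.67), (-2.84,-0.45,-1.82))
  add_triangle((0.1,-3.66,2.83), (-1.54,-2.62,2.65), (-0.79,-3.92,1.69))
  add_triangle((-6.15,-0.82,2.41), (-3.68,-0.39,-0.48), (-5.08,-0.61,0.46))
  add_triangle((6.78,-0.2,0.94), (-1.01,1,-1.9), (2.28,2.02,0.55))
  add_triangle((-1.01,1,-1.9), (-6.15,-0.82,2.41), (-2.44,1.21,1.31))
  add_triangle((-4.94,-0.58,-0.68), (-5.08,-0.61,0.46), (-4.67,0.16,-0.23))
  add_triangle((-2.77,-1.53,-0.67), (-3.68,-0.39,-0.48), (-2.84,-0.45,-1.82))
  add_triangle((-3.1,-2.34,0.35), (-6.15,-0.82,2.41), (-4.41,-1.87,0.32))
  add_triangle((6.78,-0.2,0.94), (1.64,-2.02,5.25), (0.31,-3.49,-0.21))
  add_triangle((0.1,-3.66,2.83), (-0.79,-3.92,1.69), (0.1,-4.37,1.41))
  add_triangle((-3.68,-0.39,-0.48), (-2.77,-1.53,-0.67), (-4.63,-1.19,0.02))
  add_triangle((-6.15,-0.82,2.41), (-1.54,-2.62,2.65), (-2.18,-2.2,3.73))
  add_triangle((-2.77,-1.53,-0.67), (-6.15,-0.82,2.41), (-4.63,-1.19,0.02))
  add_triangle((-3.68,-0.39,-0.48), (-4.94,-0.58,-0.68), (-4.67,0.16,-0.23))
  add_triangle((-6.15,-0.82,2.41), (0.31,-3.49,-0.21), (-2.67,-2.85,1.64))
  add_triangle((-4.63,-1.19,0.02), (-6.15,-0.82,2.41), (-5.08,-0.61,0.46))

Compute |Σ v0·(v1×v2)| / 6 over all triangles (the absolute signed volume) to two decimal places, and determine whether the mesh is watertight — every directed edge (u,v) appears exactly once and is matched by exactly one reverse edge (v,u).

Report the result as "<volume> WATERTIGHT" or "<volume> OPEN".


159.99 OPEN

Per-triangle v0·(v1×v2)/6:
  t1: +2.0904
  t2: +4.0007
  t3: +3.8976
  t4: +10.8495
  t5: +4.9336
  t6: +3.3722
  t7: +7.2000
  t8: +1.1458
  t9: +23.1772
  t10: -0.2793
  t11: +0.8212
  t12: +4.2290
  t13: +1.9416
  t14: +0.5309
  t15: +1.5195
  t16: +3.2947
  t17: +0.5426
  t18: +3.0035
  t19: +0.1270
  t20: +2.9060
  t21: -0.5885
  t22: -0.0369
  t23: +0.2922
  t24: +1.2589
  t25: +3.7392
  t26: -0.4130
  t27: +2.9061
  t28: +2.9554
  t29: +0.1389
  t30: +0.6096
  t31: +7.6374
  t32: -0.8151
  t33: -0.2387
  t34: +0.6892
  t35: +3.7622
  t36: +1.1905
  t37: +1.5930
  t38: +4.9091
  t39: +3.0865
  t40: +1.7610
  t41: +3.0998
  t42: +0.0402
  t43: +1.6599
  t44: +0.0253
  t45: +4.4075
  t46: +4.0244
  t47: +0.6807
  t48: +1.0711
  t49: +1.6445
  t50: +20.3194
  t51: +1.0616
  t52: +0.6055
  t53: +3.1123
  t54: +1.1043
  t55: -0.0012
  t56: +2.3753
  t57: +1.0223
Σ = +159.9936 → |volume| = 159.99

Directed edges: 171 total; 3 unmatched, e.g. (-0.6,-4.59,0.54)→(0.1,-4.37,1.41) → open.


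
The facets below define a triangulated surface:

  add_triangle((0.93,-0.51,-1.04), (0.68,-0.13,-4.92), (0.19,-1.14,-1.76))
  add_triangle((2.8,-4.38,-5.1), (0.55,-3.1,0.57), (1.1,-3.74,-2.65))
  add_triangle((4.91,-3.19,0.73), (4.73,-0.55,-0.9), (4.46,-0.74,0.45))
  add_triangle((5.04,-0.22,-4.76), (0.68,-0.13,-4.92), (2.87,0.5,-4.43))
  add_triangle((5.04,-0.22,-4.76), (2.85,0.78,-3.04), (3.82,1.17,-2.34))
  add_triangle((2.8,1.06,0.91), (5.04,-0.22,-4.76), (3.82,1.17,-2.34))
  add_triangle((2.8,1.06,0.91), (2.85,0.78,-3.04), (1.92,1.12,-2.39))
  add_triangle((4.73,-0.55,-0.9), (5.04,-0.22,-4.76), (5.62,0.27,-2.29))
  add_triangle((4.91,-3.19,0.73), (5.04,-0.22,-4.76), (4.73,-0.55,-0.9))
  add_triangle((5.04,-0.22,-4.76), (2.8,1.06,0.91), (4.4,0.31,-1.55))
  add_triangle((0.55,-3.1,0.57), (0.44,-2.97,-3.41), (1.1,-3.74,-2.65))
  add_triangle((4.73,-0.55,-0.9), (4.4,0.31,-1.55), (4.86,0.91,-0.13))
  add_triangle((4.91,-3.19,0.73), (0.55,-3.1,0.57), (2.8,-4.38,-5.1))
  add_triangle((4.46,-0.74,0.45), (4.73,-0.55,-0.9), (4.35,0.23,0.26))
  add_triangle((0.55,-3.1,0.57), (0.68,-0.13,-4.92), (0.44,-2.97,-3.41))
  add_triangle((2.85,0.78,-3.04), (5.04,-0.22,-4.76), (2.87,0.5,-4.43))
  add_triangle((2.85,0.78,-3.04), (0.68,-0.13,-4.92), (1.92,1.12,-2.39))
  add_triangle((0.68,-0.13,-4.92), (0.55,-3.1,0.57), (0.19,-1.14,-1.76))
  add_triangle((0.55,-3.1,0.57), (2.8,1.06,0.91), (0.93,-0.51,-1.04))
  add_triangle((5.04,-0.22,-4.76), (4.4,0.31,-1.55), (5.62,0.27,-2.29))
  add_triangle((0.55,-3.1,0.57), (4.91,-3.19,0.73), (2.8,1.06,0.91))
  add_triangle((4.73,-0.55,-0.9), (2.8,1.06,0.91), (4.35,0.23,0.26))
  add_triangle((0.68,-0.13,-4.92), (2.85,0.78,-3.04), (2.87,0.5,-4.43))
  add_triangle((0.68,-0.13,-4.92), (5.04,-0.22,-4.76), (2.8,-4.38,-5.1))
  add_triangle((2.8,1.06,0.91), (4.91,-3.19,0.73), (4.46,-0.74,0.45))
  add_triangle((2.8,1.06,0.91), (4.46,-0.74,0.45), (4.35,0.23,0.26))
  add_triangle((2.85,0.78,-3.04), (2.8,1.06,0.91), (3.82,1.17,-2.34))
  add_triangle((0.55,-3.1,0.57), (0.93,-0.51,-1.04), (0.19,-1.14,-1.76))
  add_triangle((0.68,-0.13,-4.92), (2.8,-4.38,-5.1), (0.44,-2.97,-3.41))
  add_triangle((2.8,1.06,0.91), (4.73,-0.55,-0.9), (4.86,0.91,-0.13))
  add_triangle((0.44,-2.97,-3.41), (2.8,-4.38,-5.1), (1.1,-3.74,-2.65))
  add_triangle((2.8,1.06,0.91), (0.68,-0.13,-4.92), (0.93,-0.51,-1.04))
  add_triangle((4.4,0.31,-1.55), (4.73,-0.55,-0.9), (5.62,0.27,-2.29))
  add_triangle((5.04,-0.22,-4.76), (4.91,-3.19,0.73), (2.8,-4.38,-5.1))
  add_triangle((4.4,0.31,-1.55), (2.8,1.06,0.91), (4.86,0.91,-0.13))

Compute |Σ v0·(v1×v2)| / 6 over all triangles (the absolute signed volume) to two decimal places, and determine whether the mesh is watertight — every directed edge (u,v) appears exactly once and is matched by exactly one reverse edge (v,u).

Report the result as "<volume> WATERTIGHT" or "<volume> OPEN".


Per-triangle v0·(v1×v2)/6:
  t1: -0.7261
  t2: +2.1568
  t3: +2.3908
  t4: +2.3917
  t5: +1.3543
  t6: +2.7322
  t7: +1.1481
  t8: +2.4150
  t9: +7.3677
  t10: +1.0885
  t11: +1.0420
  t12: +1.3437
  t13: +13.4040
  t14: +0.9431
  t15: -1.5648
  t16: +1.1233
  t17: +1.2359
  t18: +0.6998
  t19: -2.2296
  t20: +0.1448
  t21: +2.2584
  t22: +0.3512
  t23: +0.3633
  t24: +15.0927
  t25: +1.3738
  t26: +0.6467
  t27: +0.0115
  t28: -0.8615
  t29: +5.0566
  t30: +0.8097
  t31: +1.7698
  t32: -1.8255
  t33: +0.2717
  t34: +25.3339
  t35: +0.2116
Σ = +89.3250 → |volume| = 89.32

Directed edges: 105 total; 3 unmatched, e.g. (1.92,1.12,-2.39)→(2.8,1.06,0.91) → open.

89.32 OPEN


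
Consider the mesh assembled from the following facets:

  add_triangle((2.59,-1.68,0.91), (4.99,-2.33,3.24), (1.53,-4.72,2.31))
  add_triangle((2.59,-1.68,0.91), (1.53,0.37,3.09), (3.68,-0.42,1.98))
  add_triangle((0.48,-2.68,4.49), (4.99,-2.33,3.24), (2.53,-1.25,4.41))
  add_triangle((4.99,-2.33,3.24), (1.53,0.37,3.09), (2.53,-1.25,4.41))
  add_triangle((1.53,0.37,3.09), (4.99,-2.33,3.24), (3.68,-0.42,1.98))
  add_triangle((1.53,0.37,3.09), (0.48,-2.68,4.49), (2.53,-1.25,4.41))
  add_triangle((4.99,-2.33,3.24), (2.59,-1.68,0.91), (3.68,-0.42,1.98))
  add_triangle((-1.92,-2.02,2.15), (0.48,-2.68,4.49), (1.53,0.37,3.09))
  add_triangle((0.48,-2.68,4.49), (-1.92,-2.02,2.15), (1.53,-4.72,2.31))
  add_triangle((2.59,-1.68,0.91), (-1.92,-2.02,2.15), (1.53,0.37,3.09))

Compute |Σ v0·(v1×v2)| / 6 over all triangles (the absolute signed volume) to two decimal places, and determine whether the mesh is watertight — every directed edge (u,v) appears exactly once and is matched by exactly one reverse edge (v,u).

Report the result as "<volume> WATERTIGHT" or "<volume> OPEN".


18.87 OPEN

Per-triangle v0·(v1×v2)/6:
  t1: +3.0861
  t2: -1.7632
  t3: +5.4135
  t4: +2.6154
  t5: +2.6331
  t6: +2.1703
  t7: +0.9935
  t8: +2.9011
  t9: +6.0827
  t10: -5.2590
Σ = +18.8733 → |volume| = 18.87

Directed edges: 30 total; 6 unmatched, e.g. (4.99,-2.33,3.24)→(1.53,-4.72,2.31) → open.


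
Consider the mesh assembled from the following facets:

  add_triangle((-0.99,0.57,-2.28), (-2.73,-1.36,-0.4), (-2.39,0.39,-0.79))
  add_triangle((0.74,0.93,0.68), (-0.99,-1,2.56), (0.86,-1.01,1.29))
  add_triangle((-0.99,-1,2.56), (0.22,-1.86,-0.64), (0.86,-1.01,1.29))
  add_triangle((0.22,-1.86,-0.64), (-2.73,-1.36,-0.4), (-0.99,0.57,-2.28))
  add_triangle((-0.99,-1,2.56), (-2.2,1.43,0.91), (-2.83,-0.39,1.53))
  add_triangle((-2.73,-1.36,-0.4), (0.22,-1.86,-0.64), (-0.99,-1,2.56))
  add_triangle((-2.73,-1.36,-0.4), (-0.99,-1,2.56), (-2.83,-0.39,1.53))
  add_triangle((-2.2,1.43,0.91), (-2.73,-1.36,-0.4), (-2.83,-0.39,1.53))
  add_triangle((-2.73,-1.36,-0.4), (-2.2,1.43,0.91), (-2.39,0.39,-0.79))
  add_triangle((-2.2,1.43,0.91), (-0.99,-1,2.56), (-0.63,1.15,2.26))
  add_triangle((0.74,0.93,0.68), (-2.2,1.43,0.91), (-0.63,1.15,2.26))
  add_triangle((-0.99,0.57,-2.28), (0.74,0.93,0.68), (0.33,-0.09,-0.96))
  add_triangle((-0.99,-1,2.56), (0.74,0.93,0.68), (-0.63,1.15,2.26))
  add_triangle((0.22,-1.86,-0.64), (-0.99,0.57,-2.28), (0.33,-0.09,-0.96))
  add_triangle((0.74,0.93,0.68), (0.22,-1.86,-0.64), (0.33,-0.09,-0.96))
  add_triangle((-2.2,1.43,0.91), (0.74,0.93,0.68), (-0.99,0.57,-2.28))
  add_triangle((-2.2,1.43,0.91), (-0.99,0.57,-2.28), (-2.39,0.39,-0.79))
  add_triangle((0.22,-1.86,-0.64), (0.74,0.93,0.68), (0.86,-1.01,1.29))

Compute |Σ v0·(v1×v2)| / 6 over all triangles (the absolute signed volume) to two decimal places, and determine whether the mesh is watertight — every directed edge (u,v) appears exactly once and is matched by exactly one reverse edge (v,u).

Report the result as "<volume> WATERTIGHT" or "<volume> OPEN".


21.85 WATERTIGHT

Per-triangle v0·(v1×v2)/6:
  t1: +1.3227
  t2: +0.9098
  t3: +1.2293
  t4: +2.2385
  t5: +1.5414
  t6: +2.5792
  t7: +1.7036
  t8: +1.6632
  t9: +1.3918
  t10: +1.7888
  t11: +0.7667
  t12: +0.3679
  t13: +0.7454
  t14: +0.5108
  t15: +0.2804
  t16: +1.3649
  t17: +1.0995
  t18: +0.3488
Σ = +21.8527 → |volume| = 21.85

Directed edges: 54 total, each appears once with its reverse present → watertight.
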